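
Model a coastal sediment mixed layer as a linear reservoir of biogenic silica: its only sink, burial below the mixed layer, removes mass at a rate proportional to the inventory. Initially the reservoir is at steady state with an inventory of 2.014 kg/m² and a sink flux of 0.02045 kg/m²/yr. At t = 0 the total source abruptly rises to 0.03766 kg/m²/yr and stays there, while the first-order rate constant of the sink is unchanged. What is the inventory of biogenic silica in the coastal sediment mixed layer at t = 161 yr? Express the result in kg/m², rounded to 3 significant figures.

3.38 kg/m²

The sink rate constant is k = F₀/M₀ = 0.02045/2.014 = 0.01015 yr⁻¹.
Solving dM/dt = F₁ − kM with M(0) = M₀ gives M(t) = F₁/k + (M₀ − F₁/k)·e^(−kt).
F₁/k = 0.03766/0.01015 = 3.7089 kg/m²; kt = 0.01015 × 161 = 1.635, e^(−kt) = 0.1950.
M(161) = 3.7089 + (2.014 − 3.7089) × 0.1950 = 3.7089 − 0.3305 = 3.3784 kg/m².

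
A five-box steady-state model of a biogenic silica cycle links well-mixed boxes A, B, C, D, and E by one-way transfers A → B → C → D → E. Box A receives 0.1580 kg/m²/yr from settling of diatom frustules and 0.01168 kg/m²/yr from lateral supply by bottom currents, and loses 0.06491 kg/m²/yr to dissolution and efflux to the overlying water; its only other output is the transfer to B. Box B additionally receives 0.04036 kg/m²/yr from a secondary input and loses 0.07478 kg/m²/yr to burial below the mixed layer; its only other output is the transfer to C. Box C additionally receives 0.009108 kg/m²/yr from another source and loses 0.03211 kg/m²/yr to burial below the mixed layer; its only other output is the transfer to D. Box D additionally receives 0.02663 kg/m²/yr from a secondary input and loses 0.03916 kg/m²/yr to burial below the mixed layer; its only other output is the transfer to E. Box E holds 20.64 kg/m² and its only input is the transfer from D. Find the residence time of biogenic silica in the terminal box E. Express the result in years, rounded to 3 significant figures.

Box A: F(A→B) = (0.1580 + 0.01168) − 0.06491 = 0.10477 kg/m²/yr.
Box B: F(B→C) = (0.10477 + 0.04036) − 0.07478 = 0.070350 kg/m²/yr.
Box C: F(C→D) = (0.070350 + 0.009108) − 0.03211 = 0.047348 kg/m²/yr.
Box D: F(D→E) = (0.047348 + 0.02663) − 0.03916 = 0.034818 kg/m²/yr.
Box E throughput = its input = 0.034818 kg/m²/yr; τ = 20.64 / 0.034818 = 592.8 yr.

593 yr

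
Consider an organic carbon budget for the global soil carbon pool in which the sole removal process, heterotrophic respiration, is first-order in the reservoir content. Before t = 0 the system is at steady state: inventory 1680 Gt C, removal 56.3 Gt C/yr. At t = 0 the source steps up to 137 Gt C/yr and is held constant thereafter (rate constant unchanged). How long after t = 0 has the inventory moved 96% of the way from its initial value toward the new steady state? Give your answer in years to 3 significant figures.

96.1 yr

τ = M₀/F₀ = 1680/56.3 = 29.84 yr.
The remaining gap fraction is e^(−t/τ); 96% covered ⇒ e^(−t/τ) = 0.0400.
t = −τ ln(0.0400) = 29.84 × 3.219 = 96.05 yr.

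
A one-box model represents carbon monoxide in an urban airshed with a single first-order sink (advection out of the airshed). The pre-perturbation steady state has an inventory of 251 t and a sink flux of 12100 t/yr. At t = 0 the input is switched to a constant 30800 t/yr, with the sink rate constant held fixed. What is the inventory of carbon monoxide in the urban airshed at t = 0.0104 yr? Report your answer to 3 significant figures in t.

Residence time τ = M₀/F₀ = 0.02074 yr. The eventual steady state is M_∞ = M₀·(F₁/F₀) = 251 × 30800/12100 = 638.91 t.
The anomaly ΔM(t) = M(t) − M_∞ decays as ΔM₀·e^(−t/τ) with ΔM₀ = 251 − 638.91 = −387.9 t.
At t = 0.0104 yr, e^(−t/τ) = e^(−0.5014) = 0.6057, so ΔM = −235.0 t and M = 638.91 − 235.0 = 403.95 t.

404 t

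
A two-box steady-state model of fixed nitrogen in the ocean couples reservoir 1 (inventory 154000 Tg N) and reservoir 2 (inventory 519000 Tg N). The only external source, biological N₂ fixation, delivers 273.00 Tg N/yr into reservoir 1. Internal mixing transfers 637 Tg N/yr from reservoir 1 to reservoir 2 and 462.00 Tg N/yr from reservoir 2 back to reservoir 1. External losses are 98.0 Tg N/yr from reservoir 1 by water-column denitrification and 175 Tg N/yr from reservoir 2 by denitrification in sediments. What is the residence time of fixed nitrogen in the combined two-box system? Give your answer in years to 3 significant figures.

2470 yr

Residence time in the combined system uses the total inventory and the total *external* removal — internal exchanges between the two boxes cancel.
M_total = 154000 + 519000 = 673000 Tg N.
ΣF_external_out = 98.0 + 175 = 273.00 Tg N/yr.
τ = M_total / ΣF_ext = 673000 / 273.00 = 2465 yr.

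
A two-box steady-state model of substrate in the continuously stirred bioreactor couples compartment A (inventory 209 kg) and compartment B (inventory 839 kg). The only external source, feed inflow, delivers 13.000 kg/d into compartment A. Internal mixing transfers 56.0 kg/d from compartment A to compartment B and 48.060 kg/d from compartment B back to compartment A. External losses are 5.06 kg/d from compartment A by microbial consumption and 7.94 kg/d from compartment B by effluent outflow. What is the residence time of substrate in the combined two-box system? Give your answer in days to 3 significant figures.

80.6 d

Residence time in the combined system uses the total inventory and the total *external* removal — internal exchanges between the two boxes cancel.
M_total = 209 + 839 = 1048.0 kg.
ΣF_external_out = 5.06 + 7.94 = 13.000 kg/d.
τ = M_total / ΣF_ext = 1048.0 / 13.000 = 80.62 d.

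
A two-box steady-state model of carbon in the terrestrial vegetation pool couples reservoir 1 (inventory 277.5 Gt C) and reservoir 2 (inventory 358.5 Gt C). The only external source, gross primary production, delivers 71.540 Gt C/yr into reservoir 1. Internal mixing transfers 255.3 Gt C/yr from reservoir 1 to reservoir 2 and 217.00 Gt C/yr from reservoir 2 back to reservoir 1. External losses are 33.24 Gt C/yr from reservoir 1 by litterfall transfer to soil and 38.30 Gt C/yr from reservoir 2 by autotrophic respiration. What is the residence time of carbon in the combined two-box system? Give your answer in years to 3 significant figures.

Treat the two boxes together as one reservoir: the mixing fluxes between them are internal recycling, so τ = ΣM / Σ(external losses).
M_total = 277.5 + 358.5 = 636.00 Gt C.
ΣF_external_out = 33.24 + 38.30 = 71.540 Gt C/yr.
τ = M_total / ΣF_ext = 636.00 / 71.540 = 8.890 yr.

8.89 yr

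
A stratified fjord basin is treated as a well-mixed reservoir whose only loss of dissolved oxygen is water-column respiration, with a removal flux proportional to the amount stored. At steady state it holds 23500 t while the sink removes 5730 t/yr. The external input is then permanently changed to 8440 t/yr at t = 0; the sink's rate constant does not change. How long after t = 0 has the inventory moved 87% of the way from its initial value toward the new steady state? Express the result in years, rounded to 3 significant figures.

8.37 yr

τ = M₀/F₀ = 23500/5730 = 4.101 yr.
The remaining gap fraction is e^(−t/τ); 87% covered ⇒ e^(−t/τ) = 0.130.
t = −τ ln(0.130) = 4.101 × 2.040 = 8.367 yr.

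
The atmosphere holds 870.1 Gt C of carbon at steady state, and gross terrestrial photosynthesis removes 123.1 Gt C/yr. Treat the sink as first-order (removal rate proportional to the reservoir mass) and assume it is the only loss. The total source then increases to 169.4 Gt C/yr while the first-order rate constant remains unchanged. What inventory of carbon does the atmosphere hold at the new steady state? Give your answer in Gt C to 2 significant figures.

1200 Gt C

Rate constant k = F/M = 123.1 / 870.1 = 0.1415 yr⁻¹.
At the new steady state, source = k·M_new ⇒ M_new = 169.4 / 0.1415 = 1197 Gt C.
(Equivalently M_new = M × F_new/F_old = 870.1 × 169.4/123.1.)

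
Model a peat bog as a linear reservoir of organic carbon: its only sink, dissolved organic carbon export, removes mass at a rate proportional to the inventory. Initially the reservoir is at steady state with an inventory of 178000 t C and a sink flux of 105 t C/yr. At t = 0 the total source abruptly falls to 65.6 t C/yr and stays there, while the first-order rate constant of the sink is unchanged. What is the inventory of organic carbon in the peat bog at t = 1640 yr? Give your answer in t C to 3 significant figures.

τ = M₀/F₀ = 178000/105 = 1695 yr; rate constant k = 1/τ.
New steady state M_∞ = F₁/k = F₁·τ = 65.6 × 1695 = 111210 t C.
M(t) = M_∞ + (M₀ − M_∞)·e^(−t/τ); t/τ = 1640/1695 = 0.9674, so e^(−t/τ) = 0.3801.
M(t) = 111210 + 66790 × 0.3801 = 136590 t C.

137000 t C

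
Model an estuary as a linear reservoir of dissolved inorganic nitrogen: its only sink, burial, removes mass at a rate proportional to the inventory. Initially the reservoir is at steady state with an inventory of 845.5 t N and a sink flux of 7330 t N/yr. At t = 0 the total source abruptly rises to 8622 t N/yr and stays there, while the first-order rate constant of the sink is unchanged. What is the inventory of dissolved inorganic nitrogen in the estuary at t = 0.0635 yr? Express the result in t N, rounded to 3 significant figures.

909 t N

Residence time τ = M₀/F₀ = 0.1153 yr. The eventual steady state is M_∞ = M₀·(F₁/F₀) = 845.5 × 8622/7330 = 994.53 t N.
The anomaly ΔM(t) = M(t) − M_∞ decays as ΔM₀·e^(−t/τ) with ΔM₀ = 845.5 − 994.53 = −149.0 t N.
At t = 0.0635 yr, e^(−t/τ) = e^(−0.5505) = 0.5767, so ΔM = −85.94 t N and M = 994.53 − 85.94 = 908.59 t N.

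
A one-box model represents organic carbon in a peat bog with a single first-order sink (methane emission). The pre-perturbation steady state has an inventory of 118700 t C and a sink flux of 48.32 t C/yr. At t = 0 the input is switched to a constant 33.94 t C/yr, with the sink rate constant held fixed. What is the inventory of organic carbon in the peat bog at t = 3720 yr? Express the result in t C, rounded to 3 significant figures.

91100 t C

τ = M₀/F₀ = 118700/48.32 = 2457 yr; rate constant k = 1/τ.
New steady state M_∞ = F₁/k = F₁·τ = 33.94 × 2457 = 83375 t C.
M(t) = M_∞ + (M₀ − M_∞)·e^(−t/τ); t/τ = 3720/2457 = 1.514, so e^(−t/τ) = 0.2200.
M(t) = 83375 + 35330 × 0.2200 = 91145 t C.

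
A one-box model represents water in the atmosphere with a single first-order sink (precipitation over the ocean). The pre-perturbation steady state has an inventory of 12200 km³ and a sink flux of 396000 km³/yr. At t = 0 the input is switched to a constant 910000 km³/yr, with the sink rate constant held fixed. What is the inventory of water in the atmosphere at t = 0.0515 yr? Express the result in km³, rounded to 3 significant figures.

25100 km³

The sink rate constant is k = F₀/M₀ = 396000/12200 = 32.46 yr⁻¹.
Solving dM/dt = F₁ − kM with M(0) = M₀ gives M(t) = F₁/k + (M₀ − F₁/k)·e^(−kt).
F₁/k = 910000/32.46 = 28035 km³; kt = 32.46 × 0.0515 = 1.672, e^(−kt) = 0.1879.
M(0.0515) = 28035 + (12200 − 28035) × 0.1879 = 28035 − 2976 = 25059 km³.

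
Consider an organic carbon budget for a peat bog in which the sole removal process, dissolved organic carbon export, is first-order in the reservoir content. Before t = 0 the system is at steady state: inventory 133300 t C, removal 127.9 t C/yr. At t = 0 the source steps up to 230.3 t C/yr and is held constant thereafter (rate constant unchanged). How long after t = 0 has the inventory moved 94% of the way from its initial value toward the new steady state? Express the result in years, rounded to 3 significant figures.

τ = M₀/F₀ = 133300/127.9 = 1042 yr.
The remaining gap fraction is e^(−t/τ); 94% covered ⇒ e^(−t/τ) = 0.0600.
t = −τ ln(0.0600) = 1042 × 2.813 = 2932 yr.

2930 yr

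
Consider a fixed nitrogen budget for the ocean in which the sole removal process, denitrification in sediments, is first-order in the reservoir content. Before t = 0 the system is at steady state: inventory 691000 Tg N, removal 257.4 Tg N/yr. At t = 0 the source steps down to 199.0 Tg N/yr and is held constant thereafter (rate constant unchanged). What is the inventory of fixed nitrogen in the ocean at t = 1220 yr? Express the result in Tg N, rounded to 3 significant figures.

634000 Tg N

The sink rate constant is k = F₀/M₀ = 257.4/691000 = 0.0003725 yr⁻¹.
Solving dM/dt = F₁ − kM with M(0) = M₀ gives M(t) = F₁/k + (M₀ − F₁/k)·e^(−kt).
F₁/k = 199.0/0.0003725 = 534220 Tg N; kt = 0.0003725 × 1220 = 0.4545, e^(−kt) = 0.6348.
M(1220) = 534220 + (691000 − 534220) × 0.6348 = 534220 + 99520 = 633740 Tg N.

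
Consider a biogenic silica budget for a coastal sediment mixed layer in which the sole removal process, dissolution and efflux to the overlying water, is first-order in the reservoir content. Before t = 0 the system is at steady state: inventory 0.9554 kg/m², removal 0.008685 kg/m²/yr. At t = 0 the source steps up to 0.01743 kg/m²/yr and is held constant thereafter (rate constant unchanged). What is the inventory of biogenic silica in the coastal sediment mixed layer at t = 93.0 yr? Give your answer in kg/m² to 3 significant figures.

1.50 kg/m²

The sink rate constant is k = F₀/M₀ = 0.008685/0.9554 = 0.009090 yr⁻¹.
Solving dM/dt = F₁ − kM with M(0) = M₀ gives M(t) = F₁/k + (M₀ − F₁/k)·e^(−kt).
F₁/k = 0.01743/0.009090 = 1.9174 kg/m²; kt = 0.009090 × 93.0 = 0.8454, e^(−kt) = 0.4294.
M(93.0) = 1.9174 + (0.9554 − 1.9174) × 0.4294 = 1.9174 − 0.4131 = 1.5043 kg/m².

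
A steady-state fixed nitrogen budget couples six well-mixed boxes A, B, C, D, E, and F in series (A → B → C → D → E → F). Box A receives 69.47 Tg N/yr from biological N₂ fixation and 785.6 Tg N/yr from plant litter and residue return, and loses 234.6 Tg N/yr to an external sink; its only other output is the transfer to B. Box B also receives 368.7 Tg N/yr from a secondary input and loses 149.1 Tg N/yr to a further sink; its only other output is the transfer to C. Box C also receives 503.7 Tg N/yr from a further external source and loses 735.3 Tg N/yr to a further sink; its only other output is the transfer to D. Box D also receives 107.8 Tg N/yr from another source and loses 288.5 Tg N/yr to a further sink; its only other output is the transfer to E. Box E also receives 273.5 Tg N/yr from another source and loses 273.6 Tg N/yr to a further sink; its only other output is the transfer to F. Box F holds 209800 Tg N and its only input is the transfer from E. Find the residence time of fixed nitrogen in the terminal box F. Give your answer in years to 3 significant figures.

491 yr

Box A: F(A→B) = (69.47 + 785.6) − 234.6 = 620.47 Tg N/yr.
Box B: F(B→C) = (620.47 + 368.7) − 149.1 = 840.07 Tg N/yr.
Box C: F(C→D) = (840.07 + 503.7) − 735.3 = 608.47 Tg N/yr.
Box D: F(D→E) = (608.47 + 107.8) − 288.5 = 427.77 Tg N/yr.
Box E: F(E→F) = (427.77 + 273.5) − 273.6 = 427.67 Tg N/yr.
Box F throughput = its input = 427.67 Tg N/yr; τ = 209800 / 427.67 = 490.6 yr.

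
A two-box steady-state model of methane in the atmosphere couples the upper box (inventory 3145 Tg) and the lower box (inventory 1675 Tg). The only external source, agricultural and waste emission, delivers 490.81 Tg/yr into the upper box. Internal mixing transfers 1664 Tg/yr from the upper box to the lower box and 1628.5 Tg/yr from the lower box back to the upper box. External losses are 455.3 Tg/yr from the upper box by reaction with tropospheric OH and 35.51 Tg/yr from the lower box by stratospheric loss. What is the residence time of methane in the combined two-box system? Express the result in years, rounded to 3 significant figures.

Residence time in the combined system uses the total inventory and the total *external* removal — internal exchanges between the two boxes cancel.
M_total = 3145 + 1675 = 4820.0 Tg.
ΣF_external_out = 455.3 + 35.51 = 490.81 Tg/yr.
τ = M_total / ΣF_ext = 4820.0 / 490.81 = 9.821 yr.

9.82 yr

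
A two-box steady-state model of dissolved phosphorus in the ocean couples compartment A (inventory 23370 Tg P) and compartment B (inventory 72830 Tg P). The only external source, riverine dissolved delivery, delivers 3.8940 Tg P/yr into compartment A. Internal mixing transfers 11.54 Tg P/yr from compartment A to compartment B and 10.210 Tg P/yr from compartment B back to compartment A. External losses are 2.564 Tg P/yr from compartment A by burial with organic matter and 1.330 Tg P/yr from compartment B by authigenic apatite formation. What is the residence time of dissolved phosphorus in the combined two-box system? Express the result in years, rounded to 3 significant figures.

24700 yr

For the system as a whole, the A↔B exchange is internal and contributes nothing to the throughput; only the external sinks remove mass.
M_total = 23370 + 72830 = 96200 Tg P.
ΣF_external_out = 2.564 + 1.330 = 3.8940 Tg P/yr.
τ = M_total / ΣF_ext = 96200 / 3.8940 = 24700 yr.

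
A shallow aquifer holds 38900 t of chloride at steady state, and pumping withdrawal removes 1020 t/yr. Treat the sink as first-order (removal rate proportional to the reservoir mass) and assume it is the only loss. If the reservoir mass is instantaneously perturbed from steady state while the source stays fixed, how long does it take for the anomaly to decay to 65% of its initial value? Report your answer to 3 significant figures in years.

16.4 yr

For a linear reservoir the anomaly decays as exp(−t/τ) with τ = M/F = 38900/1020 = 38.14 yr.
exp(−t/τ) = 0.65 ⇒ t = −τ ln(0.65) = 38.14 × 0.4308 = 16.43 yr.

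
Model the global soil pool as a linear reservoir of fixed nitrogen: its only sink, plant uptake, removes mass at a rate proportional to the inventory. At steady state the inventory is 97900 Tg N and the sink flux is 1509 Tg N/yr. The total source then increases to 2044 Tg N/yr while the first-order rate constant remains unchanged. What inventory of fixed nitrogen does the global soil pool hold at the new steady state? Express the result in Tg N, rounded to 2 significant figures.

130000 Tg N

Rate constant k = F/M = 1509 / 97900 = 0.01541 yr⁻¹.
At the new steady state, source = k·M_new ⇒ M_new = 2044 / 0.01541 = 132600 Tg N.
(Equivalently M_new = M × F_new/F_old = 97900 × 2044/1509.)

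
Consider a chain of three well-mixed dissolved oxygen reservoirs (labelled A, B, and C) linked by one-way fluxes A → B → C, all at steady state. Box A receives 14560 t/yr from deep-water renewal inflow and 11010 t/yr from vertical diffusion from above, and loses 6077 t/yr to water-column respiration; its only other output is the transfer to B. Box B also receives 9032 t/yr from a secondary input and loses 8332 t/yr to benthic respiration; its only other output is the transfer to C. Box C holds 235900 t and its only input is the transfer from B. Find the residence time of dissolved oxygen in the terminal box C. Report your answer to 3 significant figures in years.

Box A: F(A→B) = (14560 + 11010) − 6077 = 19493 t/yr.
Box B: F(B→C) = (19493 + 9032) − 8332 = 20193 t/yr.
Box C throughput = its input = 20193 t/yr; τ = 235900 / 20193 = 11.68 yr.

11.7 yr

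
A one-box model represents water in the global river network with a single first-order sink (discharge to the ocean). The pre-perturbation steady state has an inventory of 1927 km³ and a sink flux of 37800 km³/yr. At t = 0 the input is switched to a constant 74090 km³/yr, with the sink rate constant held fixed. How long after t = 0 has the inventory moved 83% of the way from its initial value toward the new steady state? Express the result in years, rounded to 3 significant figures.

τ = M₀/F₀ = 1927/37800 = 0.05098 yr.
The remaining gap fraction is e^(−t/τ); 83% covered ⇒ e^(−t/τ) = 0.170.
t = −τ ln(0.170) = 0.05098 × 1.772 = 0.09033 yr.

0.0903 yr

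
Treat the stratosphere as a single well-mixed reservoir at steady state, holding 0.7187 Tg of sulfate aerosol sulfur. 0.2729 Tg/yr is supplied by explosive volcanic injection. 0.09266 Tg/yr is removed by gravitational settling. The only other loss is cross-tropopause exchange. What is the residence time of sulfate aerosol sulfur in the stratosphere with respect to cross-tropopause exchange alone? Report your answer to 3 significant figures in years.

At steady state ΣF_in = ΣF_out.
ΣF_in = 0.27290 Tg/yr.
Cross-tropopause exchange flux = ΣF_in − (0.09266) = 0.27290 − 0.09266 = 0.1802 Tg/yr.
τ = M / F = 0.7187 / 0.1802 = 3.987 yr.

3.99 yr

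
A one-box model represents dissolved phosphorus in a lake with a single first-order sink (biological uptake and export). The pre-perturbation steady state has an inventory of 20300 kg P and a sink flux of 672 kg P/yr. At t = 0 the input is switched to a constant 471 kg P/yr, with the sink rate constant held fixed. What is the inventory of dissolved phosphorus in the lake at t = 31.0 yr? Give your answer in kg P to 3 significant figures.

τ = M₀/F₀ = 20300/672 = 30.21 yr; rate constant k = 1/τ.
New steady state M_∞ = F₁/k = F₁·τ = 471 × 30.21 = 14228 kg P.
M(t) = M_∞ + (M₀ − M_∞)·e^(−t/τ); t/τ = 31.0/30.21 = 1.026, so e^(−t/τ) = 0.3584.
M(t) = 14228 + 6072 × 0.3584 = 16404 kg P.

16400 kg P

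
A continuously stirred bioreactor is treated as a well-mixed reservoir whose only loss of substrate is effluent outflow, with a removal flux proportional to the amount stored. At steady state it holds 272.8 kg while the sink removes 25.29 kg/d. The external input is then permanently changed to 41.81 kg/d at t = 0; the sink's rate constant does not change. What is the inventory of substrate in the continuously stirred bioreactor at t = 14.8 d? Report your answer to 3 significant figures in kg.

Residence time τ = M₀/F₀ = 10.79 d. The eventual steady state is M_∞ = M₀·(F₁/F₀) = 272.8 × 41.81/25.29 = 451.00 kg.
The anomaly ΔM(t) = M(t) − M_∞ decays as ΔM₀·e^(−t/τ) with ΔM₀ = 272.8 − 451.00 = −178.2 kg.
At t = 14.8 d, e^(−t/τ) = e^(−1.372) = 0.2536, so ΔM = −45.19 kg and M = 451.00 − 45.19 = 405.81 kg.

406 kg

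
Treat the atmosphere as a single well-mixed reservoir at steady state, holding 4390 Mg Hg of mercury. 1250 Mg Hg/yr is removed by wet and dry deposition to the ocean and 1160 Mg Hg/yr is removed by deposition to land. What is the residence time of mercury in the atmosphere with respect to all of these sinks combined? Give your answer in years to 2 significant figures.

Total removal flux = 1250 + 1160 = 2410.0 Mg Hg/yr.
τ = M / ΣF_out = 4390 / 2410.0 = 1.822 yr.

1.8 yr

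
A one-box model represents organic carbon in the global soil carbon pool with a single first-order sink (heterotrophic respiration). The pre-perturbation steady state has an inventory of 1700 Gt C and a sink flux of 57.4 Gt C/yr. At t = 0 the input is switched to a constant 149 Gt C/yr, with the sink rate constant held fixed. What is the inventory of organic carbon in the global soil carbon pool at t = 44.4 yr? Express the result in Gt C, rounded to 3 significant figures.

3810 Gt C

τ = M₀/F₀ = 1700/57.4 = 29.62 yr; rate constant k = 1/τ.
New steady state M_∞ = F₁/k = F₁·τ = 149 × 29.62 = 4412.9 Gt C.
M(t) = M_∞ + (M₀ − M_∞)·e^(−t/τ); t/τ = 44.4/29.62 = 1.499, so e^(−t/τ) = 0.2233.
M(t) = 4412.9 − 2713 × 0.2233 = 3807.1 Gt C.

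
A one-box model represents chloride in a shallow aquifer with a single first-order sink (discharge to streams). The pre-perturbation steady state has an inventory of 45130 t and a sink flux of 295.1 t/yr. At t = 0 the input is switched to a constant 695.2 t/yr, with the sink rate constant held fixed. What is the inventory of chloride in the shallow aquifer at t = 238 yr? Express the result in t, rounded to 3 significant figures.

τ = M₀/F₀ = 45130/295.1 = 152.9 yr; rate constant k = 1/τ.
New steady state M_∞ = F₁/k = F₁·τ = 695.2 × 152.9 = 106320 t.
M(t) = M_∞ + (M₀ − M_∞)·e^(−t/τ); t/τ = 238/152.9 = 1.556, so e^(−t/τ) = 0.2109.
M(t) = 106320 − 61190 × 0.2109 = 93412 t.

93400 t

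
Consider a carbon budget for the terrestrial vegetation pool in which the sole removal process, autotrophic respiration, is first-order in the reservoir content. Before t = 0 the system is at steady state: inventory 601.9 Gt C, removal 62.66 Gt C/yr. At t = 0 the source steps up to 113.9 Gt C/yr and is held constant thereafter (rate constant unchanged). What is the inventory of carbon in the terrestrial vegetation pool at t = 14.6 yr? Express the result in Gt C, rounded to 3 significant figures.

986 Gt C

The sink rate constant is k = F₀/M₀ = 62.66/601.9 = 0.1041 yr⁻¹.
Solving dM/dt = F₁ − kM with M(0) = M₀ gives M(t) = F₁/k + (M₀ − F₁/k)·e^(−kt).
F₁/k = 113.9/0.1041 = 1094.1 Gt C; kt = 0.1041 × 14.6 = 1.520, e^(−kt) = 0.2187.
M(14.6) = 1094.1 + (601.9 − 1094.1) × 0.2187 = 1094.1 − 107.7 = 986.44 Gt C.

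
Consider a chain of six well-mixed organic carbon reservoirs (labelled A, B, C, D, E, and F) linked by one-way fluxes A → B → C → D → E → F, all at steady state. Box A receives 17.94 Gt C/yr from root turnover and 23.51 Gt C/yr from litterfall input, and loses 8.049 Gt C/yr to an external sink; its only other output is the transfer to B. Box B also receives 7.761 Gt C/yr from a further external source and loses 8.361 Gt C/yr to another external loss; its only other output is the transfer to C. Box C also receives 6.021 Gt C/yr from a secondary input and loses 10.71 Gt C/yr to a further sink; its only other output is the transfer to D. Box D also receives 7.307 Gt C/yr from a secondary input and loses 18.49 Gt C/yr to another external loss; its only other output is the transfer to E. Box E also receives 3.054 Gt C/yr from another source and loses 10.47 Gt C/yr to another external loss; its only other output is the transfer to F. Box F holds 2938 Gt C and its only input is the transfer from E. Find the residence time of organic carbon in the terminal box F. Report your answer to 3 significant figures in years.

309 yr

Box A: F(A→B) = (17.94 + 23.51) − 8.049 = 33.401 Gt C/yr.
Box B: F(B→C) = (33.401 + 7.761) − 8.361 = 32.801 Gt C/yr.
Box C: F(C→D) = (32.801 + 6.021) − 10.71 = 28.112 Gt C/yr.
Box D: F(D→E) = (28.112 + 7.307) − 18.49 = 16.929 Gt C/yr.
Box E: F(E→F) = (16.929 + 3.054) − 10.47 = 9.5130 Gt C/yr.
Box F throughput = its input = 9.5130 Gt C/yr; τ = 2938 / 9.5130 = 308.8 yr.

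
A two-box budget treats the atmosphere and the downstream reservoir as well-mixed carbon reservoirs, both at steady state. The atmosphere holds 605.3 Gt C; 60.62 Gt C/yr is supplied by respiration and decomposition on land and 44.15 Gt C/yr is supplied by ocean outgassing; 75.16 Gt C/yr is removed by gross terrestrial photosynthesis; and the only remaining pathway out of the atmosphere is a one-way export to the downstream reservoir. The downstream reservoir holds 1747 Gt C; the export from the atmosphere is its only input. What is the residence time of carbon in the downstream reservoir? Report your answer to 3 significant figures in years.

Balance the atmosphere: ΣF_in = 60.62 + 44.15 = 104.77 Gt C/yr.
Export to the downstream reservoir = ΣF_in − (75.16) = 29.610 Gt C/yr.
At steady state the output of the downstream reservoir equals its input, 29.610 Gt C/yr.
τ = M / F = 1747 / 29.610 = 59.00 yr.

59.0 yr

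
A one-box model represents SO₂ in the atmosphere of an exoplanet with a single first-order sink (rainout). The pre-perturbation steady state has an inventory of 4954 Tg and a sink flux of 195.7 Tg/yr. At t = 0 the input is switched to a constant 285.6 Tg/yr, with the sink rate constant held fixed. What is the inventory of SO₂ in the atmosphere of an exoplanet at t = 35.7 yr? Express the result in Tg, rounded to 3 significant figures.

τ = M₀/F₀ = 4954/195.7 = 25.31 yr; rate constant k = 1/τ.
New steady state M_∞ = F₁/k = F₁·τ = 285.6 × 25.31 = 7229.8 Tg.
M(t) = M_∞ + (M₀ − M_∞)·e^(−t/τ); t/τ = 35.7/25.31 = 1.410, so e^(−t/τ) = 0.2441.
M(t) = 7229.8 − 2276 × 0.2441 = 6674.3 Tg.

6670 Tg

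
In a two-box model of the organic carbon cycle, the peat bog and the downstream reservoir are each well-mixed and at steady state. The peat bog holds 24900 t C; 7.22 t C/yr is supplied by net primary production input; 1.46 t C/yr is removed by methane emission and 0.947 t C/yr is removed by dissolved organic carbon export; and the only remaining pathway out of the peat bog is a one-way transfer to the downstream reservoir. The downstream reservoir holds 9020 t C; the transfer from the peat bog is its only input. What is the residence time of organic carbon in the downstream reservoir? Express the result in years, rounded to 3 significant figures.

Balance the peat bog: ΣF_in = 7.2200 t C/yr.
Transfer to the downstream reservoir = ΣF_in − (1.46 + 0.947) = 4.8130 t C/yr.
At steady state the output of the downstream reservoir equals its input, 4.8130 t C/yr.
τ = M / F = 9020 / 4.8130 = 1874 yr.

1870 yr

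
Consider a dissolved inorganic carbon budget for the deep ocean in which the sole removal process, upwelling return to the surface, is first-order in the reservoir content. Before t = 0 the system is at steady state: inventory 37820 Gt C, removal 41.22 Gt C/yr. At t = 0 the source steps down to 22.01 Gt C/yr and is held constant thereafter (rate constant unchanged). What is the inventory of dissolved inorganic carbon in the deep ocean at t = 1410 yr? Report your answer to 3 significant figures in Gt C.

The sink rate constant is k = F₀/M₀ = 41.22/37820 = 0.001090 yr⁻¹.
Solving dM/dt = F₁ − kM with M(0) = M₀ gives M(t) = F₁/k + (M₀ − F₁/k)·e^(−kt).
F₁/k = 22.01/0.001090 = 20195 Gt C; kt = 0.001090 × 1410 = 1.537, e^(−kt) = 0.2151.
M(1410) = 20195 + (37820 − 20195) × 0.2151 = 20195 + 3791 = 23985 Gt C.

24000 Gt C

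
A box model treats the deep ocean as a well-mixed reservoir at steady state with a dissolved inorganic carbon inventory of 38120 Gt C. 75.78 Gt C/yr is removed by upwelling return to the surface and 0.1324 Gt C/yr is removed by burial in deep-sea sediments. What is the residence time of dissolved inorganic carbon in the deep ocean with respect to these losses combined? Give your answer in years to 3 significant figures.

502 yr

Total removal = 75.78 + 0.1324 = 75.912 Gt C/yr.
τ = M / ΣF_out = 38120 / 75.912 = 502.2 yr.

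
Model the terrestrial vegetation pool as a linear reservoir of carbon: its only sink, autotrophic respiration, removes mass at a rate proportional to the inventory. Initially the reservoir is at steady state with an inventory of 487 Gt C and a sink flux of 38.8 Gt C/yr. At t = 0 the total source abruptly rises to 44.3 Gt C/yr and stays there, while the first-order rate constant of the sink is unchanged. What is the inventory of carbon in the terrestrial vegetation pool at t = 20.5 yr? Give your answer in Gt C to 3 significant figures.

The sink rate constant is k = F₀/M₀ = 38.8/487 = 0.07967 yr⁻¹.
Solving dM/dt = F₁ − kM with M(0) = M₀ gives M(t) = F₁/k + (M₀ − F₁/k)·e^(−kt).
F₁/k = 44.3/0.07967 = 556.03 Gt C; kt = 0.07967 × 20.5 = 1.633, e^(−kt) = 0.1953.
M(20.5) = 556.03 + (487 − 556.03) × 0.1953 = 556.03 − 13.48 = 542.55 Gt C.

543 Gt C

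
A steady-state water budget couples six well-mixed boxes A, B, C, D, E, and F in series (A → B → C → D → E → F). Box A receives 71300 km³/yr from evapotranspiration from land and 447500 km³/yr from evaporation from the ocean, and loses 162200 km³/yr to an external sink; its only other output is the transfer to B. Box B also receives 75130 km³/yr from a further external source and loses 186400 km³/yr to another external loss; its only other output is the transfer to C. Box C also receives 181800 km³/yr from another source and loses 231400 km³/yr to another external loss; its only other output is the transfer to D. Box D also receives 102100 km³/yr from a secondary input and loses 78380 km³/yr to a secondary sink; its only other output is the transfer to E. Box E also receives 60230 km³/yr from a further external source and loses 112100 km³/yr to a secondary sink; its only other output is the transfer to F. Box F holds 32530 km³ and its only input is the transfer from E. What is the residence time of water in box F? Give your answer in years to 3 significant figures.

Box A: F(A→B) = (71300 + 447500) − 162200 = 356600 km³/yr.
Box B: F(B→C) = (356600 + 75130) − 186400 = 245330 km³/yr.
Box C: F(C→D) = (245330 + 181800) − 231400 = 195730 km³/yr.
Box D: F(D→E) = (195730 + 102100) − 78380 = 219450 km³/yr.
Box E: F(E→F) = (219450 + 60230) − 112100 = 167580 km³/yr.
Box F throughput = its input = 167580 km³/yr; τ = 32530 / 167580 = 0.1941 yr.

0.194 yr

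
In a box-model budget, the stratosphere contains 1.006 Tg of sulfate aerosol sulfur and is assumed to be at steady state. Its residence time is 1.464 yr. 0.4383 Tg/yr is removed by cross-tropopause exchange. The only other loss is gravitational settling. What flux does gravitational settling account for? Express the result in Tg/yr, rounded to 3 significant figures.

0.249 Tg/yr

Total removal F = M/τ = 1.006 / 1.464 = 0.6872 Tg/yr.
Gravitational settling = F − (0.4383) = 0.6872 − 0.4383 = 0.2489 Tg/yr.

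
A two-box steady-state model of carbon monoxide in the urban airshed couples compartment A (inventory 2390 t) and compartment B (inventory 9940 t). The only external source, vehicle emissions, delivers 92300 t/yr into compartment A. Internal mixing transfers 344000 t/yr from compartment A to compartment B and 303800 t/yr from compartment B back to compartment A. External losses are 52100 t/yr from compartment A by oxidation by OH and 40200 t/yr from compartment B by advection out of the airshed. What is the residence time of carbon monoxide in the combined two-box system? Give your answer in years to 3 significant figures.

0.134 yr

Residence time in the combined system uses the total inventory and the total *external* removal — internal exchanges between the two boxes cancel.
M_total = 2390 + 9940 = 12330 t.
ΣF_external_out = 52100 + 40200 = 92300 t/yr.
τ = M_total / ΣF_ext = 12330 / 92300 = 0.1336 yr.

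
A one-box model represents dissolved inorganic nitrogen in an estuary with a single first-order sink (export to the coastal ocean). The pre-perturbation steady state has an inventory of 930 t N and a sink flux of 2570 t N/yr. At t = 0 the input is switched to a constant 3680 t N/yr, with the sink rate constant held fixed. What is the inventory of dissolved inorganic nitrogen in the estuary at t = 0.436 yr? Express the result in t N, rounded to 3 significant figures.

1210 t N

τ = M₀/F₀ = 930/2570 = 0.3619 yr; rate constant k = 1/τ.
New steady state M_∞ = F₁/k = F₁·τ = 3680 × 0.3619 = 1331.7 t N.
M(t) = M_∞ + (M₀ − M_∞)·e^(−t/τ); t/τ = 0.436/0.3619 = 1.205, so e^(−t/τ) = 0.2997.
M(t) = 1331.7 − 401.7 × 0.2997 = 1211.3 t N.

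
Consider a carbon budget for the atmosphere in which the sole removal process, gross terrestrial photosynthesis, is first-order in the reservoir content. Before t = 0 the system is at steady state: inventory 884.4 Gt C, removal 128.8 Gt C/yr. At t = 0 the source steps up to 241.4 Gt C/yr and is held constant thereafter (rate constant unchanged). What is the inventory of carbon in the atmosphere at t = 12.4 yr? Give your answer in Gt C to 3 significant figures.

1530 Gt C

The sink rate constant is k = F₀/M₀ = 128.8/884.4 = 0.1456 yr⁻¹.
Solving dM/dt = F₁ − kM with M(0) = M₀ gives M(t) = F₁/k + (M₀ − F₁/k)·e^(−kt).
F₁/k = 241.4/0.1456 = 1657.6 Gt C; kt = 0.1456 × 12.4 = 1.806, e^(−kt) = 0.1643.
M(12.4) = 1657.6 + (884.4 − 1657.6) × 0.1643 = 1657.6 − 127.1 = 1530.5 Gt C.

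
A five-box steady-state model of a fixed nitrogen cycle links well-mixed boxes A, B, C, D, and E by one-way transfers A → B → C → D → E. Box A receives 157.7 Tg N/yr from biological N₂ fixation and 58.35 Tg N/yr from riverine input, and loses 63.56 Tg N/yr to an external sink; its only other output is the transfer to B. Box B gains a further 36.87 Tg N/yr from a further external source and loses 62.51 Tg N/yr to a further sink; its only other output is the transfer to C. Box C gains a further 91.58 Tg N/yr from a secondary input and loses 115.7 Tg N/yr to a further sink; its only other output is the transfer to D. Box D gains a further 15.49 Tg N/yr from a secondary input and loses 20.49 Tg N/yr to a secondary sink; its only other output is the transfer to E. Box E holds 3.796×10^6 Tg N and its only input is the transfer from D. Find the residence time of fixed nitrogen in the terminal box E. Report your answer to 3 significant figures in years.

Box A: F(A→B) = (157.7 + 58.35) − 63.56 = 152.49 Tg N/yr.
Box B: F(B→C) = (152.49 + 36.87) − 62.51 = 126.85 Tg N/yr.
Box C: F(C→D) = (126.85 + 91.58) − 115.7 = 102.73 Tg N/yr.
Box D: F(D→E) = (102.73 + 15.49) − 20.49 = 97.730 Tg N/yr.
Box E throughput = its input = 97.730 Tg N/yr; τ = 3.796×10^6 / 97.730 = 38840 yr.

38800 yr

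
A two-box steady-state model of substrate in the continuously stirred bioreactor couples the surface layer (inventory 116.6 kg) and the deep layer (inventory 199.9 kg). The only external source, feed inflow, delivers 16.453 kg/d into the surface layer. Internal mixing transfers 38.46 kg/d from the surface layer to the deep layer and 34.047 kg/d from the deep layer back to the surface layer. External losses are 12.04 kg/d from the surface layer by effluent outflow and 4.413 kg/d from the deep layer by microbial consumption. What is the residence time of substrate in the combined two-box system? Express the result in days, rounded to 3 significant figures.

Treat the two boxes together as one reservoir: the mixing fluxes between them are internal recycling, so τ = ΣM / Σ(external losses).
M_total = 116.6 + 199.9 = 316.50 kg.
ΣF_external_out = 12.04 + 4.413 = 16.453 kg/d.
τ = M_total / ΣF_ext = 316.50 / 16.453 = 19.24 d.

19.2 d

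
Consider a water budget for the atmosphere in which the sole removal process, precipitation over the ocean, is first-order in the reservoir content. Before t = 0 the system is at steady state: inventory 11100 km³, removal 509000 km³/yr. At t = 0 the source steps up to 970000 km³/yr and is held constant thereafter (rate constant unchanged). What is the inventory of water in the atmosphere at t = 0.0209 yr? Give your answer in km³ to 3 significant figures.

τ = M₀/F₀ = 11100/509000 = 0.02181 yr; rate constant k = 1/τ.
New steady state M_∞ = F₁/k = F₁·τ = 970000 × 0.02181 = 21153 km³.
M(t) = M_∞ + (M₀ − M_∞)·e^(−t/τ); t/τ = 0.0209/0.02181 = 0.9584, so e^(−t/τ) = 0.3835.
M(t) = 21153 − 10050 × 0.3835 = 17298 km³.

17300 km³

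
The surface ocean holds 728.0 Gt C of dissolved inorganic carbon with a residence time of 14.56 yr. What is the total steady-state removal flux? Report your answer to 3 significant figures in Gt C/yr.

50.0 Gt C/yr

F = M / τ = 728.0 / 14.56 = 50.00 Gt C/yr.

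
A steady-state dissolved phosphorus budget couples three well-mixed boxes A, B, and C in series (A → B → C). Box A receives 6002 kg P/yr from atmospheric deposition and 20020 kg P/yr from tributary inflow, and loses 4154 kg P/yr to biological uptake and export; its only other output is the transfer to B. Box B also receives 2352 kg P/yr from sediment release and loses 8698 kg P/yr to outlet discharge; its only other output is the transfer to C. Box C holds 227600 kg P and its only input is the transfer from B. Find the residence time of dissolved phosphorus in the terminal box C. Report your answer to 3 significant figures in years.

Box A: F(A→B) = (6002 + 20020) − 4154 = 21868 kg P/yr.
Box B: F(B→C) = (21868 + 2352) − 8698 = 15522 kg P/yr.
Box C throughput = its input = 15522 kg P/yr; τ = 227600 / 15522 = 14.66 yr.

14.7 yr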